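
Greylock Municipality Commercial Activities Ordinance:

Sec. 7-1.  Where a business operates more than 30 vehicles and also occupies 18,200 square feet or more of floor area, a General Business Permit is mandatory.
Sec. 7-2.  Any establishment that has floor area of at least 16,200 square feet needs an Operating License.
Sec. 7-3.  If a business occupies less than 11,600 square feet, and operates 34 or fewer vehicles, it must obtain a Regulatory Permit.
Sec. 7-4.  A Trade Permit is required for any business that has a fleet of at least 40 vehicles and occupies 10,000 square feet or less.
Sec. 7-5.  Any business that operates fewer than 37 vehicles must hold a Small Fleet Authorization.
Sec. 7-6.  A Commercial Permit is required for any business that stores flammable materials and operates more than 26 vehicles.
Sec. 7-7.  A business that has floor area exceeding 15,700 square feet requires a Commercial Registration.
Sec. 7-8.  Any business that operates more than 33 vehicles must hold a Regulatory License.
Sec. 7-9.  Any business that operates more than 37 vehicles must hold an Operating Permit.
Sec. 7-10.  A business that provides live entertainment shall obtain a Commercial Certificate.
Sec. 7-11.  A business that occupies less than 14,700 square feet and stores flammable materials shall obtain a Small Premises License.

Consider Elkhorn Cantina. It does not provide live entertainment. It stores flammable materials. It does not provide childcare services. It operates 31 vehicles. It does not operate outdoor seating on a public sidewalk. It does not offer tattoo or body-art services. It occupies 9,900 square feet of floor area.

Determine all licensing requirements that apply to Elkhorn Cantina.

Commercial Permit, Regulatory Permit, Small Fleet Authorization, Small Premises License

Sec. 7-1. vehicles 31 > 30; floor area 9,900 square feet < 18,200 square feet → General Business Permit not required.
Sec. 7-2. floor area 9,900 square feet < 16,200 square feet → Operating License not required.
Sec. 7-3. floor area 9,900 square feet < 11,600 square feet; vehicles 31 ≤ 34 → Regulatory Permit required.
Sec. 7-4. vehicles 31 < 40; floor area 9,900 square feet ≤ 10,000 square feet → Trade Permit not required.
Sec. 7-5. vehicles 31 < 37 → Small Fleet Authorization required.
Sec. 7-6. stores flammable materials; vehicles 31 > 26 → Commercial Permit required.
Sec. 7-7. floor area 9,900 square feet ≤ 15,700 square feet → Commercial Registration not required.
Sec. 7-8. vehicles 31 ≤ 33 → Regulatory License not required.
Sec. 7-9. vehicles 31 ≤ 37 → Operating Permit not required.
Sec. 7-10. does not provide live entertainment → Commercial Certificate not required.
Sec. 7-11. floor area 9,900 square feet < 14,700 square feet; stores flammable materials → Small Premises License required.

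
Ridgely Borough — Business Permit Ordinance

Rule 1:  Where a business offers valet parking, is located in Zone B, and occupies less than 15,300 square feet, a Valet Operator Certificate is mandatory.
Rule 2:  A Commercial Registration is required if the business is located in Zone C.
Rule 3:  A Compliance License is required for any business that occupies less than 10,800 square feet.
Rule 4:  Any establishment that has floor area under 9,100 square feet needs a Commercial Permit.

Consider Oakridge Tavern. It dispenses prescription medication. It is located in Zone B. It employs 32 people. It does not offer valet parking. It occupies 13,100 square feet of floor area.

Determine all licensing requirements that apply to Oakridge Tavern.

None

Rule 1: does not offer valet parking; is located in Zone B; floor area 13,100 square feet < 15,300 square feet → Valet Operator Certificate not required.
Rule 2: is located in Zone B (not: is located in Zone C) → Commercial Registration not required.
Rule 3: floor area 13,100 square feet ≥ 10,800 square feet → Compliance License not required.
Rule 4: floor area 13,100 square feet ≥ 9,100 square feet → Commercial Permit not required.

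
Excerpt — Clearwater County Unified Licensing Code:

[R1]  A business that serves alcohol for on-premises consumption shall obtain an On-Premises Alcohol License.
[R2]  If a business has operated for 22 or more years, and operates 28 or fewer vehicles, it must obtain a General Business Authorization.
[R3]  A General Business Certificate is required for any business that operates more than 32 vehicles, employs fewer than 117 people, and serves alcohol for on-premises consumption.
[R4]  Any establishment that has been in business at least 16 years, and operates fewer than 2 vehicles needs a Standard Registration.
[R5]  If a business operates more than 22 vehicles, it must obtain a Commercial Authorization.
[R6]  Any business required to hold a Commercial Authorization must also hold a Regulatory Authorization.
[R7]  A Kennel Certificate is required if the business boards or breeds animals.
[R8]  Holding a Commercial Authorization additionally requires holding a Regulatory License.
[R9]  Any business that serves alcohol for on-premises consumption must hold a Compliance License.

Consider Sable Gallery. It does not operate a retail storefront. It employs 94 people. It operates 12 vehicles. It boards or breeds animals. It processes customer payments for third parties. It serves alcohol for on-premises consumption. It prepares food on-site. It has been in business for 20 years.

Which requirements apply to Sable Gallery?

[R1] serves alcohol for on-premises consumption → On-Premises Alcohol License required.
[R2] years in business 20 < 22; vehicles 12 ≤ 28 → General Business Authorization not required.
[R3] vehicles 12 ≤ 32; employees 94 < 117; serves alcohol for on-premises consumption → General Business Certificate not required.
[R4] years in business 20 ≥ 16; vehicles 12 ≥ 2 → Standard Registration not required.
[R5] vehicles 12 ≤ 22 → Commercial Authorization not required.
[R6] Commercial Authorization is not required → no effect.
[R7] boards or breeds animals → Kennel Certificate required.
[R8] Commercial Authorization is not required → no effect.
[R9] serves alcohol for on-premises consumption → Compliance License required.

Compliance License, Kennel Certificate, On-Premises Alcohol License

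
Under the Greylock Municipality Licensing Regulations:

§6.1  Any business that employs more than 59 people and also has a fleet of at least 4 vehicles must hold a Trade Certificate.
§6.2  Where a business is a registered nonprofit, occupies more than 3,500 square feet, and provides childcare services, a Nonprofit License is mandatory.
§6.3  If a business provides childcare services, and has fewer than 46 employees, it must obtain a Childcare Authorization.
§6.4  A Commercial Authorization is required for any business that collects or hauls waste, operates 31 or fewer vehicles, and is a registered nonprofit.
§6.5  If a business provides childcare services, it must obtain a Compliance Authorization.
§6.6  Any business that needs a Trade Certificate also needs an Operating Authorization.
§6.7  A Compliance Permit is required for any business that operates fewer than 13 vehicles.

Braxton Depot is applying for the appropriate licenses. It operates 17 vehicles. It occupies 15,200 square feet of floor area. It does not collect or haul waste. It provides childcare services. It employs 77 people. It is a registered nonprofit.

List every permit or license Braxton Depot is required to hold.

Compliance Authorization, Nonprofit License, Operating Authorization, Trade Certificate

§6.1 employees 77 > 59; vehicles 17 ≥ 4 → Trade Certificate required.
§6.2 is a registered nonprofit; floor area 15,200 square feet > 3,500 square feet; provides childcare services → Nonprofit License required.
§6.3 provides childcare services; employees 77 ≥ 46 → Childcare Authorization not required.
§6.4 does not collect or haul waste; vehicles 17 ≤ 31; is a registered nonprofit → Commercial Authorization not required.
§6.5 provides childcare services → Compliance Authorization required.
§6.6 Trade Certificate is required → Operating Authorization also required.
§6.7 vehicles 17 ≥ 13 → Compliance Permit not required.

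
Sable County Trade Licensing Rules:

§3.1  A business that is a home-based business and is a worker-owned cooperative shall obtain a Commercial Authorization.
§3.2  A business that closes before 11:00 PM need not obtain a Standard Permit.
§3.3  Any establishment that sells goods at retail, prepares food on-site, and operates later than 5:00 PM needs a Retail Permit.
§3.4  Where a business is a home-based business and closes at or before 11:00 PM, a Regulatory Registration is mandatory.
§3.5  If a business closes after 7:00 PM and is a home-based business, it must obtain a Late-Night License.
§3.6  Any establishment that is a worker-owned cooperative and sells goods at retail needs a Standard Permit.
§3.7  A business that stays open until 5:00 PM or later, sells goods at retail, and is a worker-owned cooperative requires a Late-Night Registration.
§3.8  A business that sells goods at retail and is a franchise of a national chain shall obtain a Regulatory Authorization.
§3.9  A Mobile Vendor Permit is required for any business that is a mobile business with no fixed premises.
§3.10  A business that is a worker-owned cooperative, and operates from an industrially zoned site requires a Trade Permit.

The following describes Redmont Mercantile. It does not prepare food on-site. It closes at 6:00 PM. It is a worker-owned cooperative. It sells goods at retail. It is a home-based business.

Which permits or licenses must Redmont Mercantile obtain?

§3.1 is a home-based business; is a worker-owned cooperative → Commercial Authorization required.
§3.2 closes 6:00 PM, at/before 11:00 PM → exempt from Standard Permit.
§3.3 sells goods at retail; does not prepare food on-site; closes 6:00 PM, after 5:00 PM → Retail Permit not required.
§3.4 is a home-based business; closes 6:00 PM, at/before 11:00 PM → Regulatory Registration required.
§3.5 closes 6:00 PM, at/before 7:00 PM; is a home-based business → Late-Night License not required.
§3.6 is a worker-owned cooperative; sells goods at retail → Standard Permit required.
§3.7 closes 6:00 PM, after 5:00 PM; sells goods at retail; is a worker-owned cooperative → Late-Night Registration required.
§3.8 sells goods at retail; is a worker-owned cooperative (not: is a franchise of a national chain) → Regulatory Authorization not required.
§3.9 is a home-based business (not: is a mobile business with no fixed premises) → Mobile Vendor Permit not required.
§3.10 is a worker-owned cooperative; is a home-based business (not: operates from an industrially zoned site) → Trade Permit not required.

Commercial Authorization, Late-Night Registration, Regulatory Registration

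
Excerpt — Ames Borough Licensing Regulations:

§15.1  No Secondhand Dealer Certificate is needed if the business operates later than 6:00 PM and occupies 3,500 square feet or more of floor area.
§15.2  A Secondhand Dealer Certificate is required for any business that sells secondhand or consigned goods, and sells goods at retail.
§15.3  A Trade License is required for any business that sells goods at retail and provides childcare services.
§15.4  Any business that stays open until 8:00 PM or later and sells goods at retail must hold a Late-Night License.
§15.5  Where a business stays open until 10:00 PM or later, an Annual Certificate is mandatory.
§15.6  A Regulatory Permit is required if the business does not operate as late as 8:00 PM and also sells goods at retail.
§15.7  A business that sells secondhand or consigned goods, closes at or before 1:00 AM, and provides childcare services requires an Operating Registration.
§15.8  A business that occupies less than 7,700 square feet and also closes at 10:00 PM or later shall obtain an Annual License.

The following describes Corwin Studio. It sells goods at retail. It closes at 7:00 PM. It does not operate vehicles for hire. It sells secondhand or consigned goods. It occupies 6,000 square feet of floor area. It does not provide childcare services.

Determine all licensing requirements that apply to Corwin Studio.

Regulatory Permit

§15.1 closes 7:00 PM, after 6:00 PM; floor area 6,000 square feet ≥ 3,500 square feet → exempt from Secondhand Dealer Certificate.
§15.2 sells secondhand or consigned goods; sells goods at retail → Secondhand Dealer Certificate required.
§15.3 sells goods at retail; does not provide childcare services → Trade License not required.
§15.4 closes 7:00 PM, at/before 8:00 PM; sells goods at retail → Late-Night License not required.
§15.5 closes 7:00 PM, at/before 10:00 PM → Annual Certificate not required.
§15.6 closes 7:00 PM, at/before 8:00 PM; sells goods at retail → Regulatory Permit required.
§15.7 sells secondhand or consigned goods; closes 7:00 PM, at/before 1:00 AM; does not provide childcare services → Operating Registration not required.
§15.8 floor area 6,000 square feet < 7,700 square feet; closes 7:00 PM, at/before 10:00 PM → Annual License not required.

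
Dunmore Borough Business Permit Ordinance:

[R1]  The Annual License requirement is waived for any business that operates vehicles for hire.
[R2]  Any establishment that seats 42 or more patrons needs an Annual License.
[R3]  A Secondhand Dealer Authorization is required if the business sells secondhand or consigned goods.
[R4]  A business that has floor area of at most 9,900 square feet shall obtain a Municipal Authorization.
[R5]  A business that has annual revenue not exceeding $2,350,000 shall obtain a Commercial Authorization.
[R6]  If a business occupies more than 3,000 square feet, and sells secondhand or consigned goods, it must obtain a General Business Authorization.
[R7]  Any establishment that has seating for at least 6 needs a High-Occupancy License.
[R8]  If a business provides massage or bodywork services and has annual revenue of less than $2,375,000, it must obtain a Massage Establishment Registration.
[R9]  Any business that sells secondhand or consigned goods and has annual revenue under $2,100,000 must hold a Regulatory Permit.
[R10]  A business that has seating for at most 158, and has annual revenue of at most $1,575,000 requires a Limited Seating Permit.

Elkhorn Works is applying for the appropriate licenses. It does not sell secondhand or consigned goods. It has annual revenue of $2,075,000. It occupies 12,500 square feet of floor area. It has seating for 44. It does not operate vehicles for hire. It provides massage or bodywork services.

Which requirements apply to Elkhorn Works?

Annual License, Commercial Authorization, High-Occupancy License, Massage Establishment Registration

[R1] does not operate vehicles for hire → Annual License exemption does not apply.
[R2] seating 44 ≥ 42 → Annual License required.
[R3] does not sell secondhand or consigned goods → Secondhand Dealer Authorization not required.
[R4] floor area 12,500 square feet > 9,900 square feet → Municipal Authorization not required.
[R5] revenue $2,075,000 ≤ $2,350,000 → Commercial Authorization required.
[R6] floor area 12,500 square feet > 3,000 square feet; does not sell secondhand or consigned goods → General Business Authorization not required.
[R7] seating 44 ≥ 6 → High-Occupancy License required.
[R8] provides massage or bodywork services; revenue $2,075,000 < $2,375,000 → Massage Establishment Registration required.
[R9] does not sell secondhand or consigned goods; revenue $2,075,000 < $2,100,000 → Regulatory Permit not required.
[R10] seating 44 ≤ 158; revenue $2,075,000 > $1,575,000 → Limited Seating Permit not required.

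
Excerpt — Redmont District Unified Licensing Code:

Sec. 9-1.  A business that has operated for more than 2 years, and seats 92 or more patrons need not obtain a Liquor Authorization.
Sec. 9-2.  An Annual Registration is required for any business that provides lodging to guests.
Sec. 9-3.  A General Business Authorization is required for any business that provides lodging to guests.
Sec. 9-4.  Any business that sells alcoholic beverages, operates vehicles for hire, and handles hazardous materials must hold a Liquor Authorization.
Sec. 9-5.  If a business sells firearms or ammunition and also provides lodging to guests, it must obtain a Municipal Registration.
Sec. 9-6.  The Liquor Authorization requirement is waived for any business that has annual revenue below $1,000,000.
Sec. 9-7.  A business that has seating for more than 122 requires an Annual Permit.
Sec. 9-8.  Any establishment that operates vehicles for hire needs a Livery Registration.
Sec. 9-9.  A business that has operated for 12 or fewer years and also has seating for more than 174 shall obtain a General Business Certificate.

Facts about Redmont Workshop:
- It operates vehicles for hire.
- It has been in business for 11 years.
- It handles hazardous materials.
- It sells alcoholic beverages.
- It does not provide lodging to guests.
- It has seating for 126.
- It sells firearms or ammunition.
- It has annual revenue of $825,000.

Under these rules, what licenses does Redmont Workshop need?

Annual Permit, Livery Registration

Sec. 9-1. years in business 11 > 2; seating 126 ≥ 92 → exempt from Liquor Authorization.
Sec. 9-2. does not provide lodging to guests → Annual Registration not required.
Sec. 9-3. does not provide lodging to guests → General Business Authorization not required.
Sec. 9-4. sells alcoholic beverages; operates vehicles for hire; handles hazardous materials → Liquor Authorization required.
Sec. 9-5. sells firearms or ammunition; does not provide lodging to guests → Municipal Registration not required.
Sec. 9-6. revenue $825,000 < $1,000,000 → exempt from Liquor Authorization.
Sec. 9-7. seating 126 > 122 → Annual Permit required.
Sec. 9-8. operates vehicles for hire → Livery Registration required.
Sec. 9-9. years in business 11 ≤ 12; seating 126 ≤ 174 → General Business Certificate not required.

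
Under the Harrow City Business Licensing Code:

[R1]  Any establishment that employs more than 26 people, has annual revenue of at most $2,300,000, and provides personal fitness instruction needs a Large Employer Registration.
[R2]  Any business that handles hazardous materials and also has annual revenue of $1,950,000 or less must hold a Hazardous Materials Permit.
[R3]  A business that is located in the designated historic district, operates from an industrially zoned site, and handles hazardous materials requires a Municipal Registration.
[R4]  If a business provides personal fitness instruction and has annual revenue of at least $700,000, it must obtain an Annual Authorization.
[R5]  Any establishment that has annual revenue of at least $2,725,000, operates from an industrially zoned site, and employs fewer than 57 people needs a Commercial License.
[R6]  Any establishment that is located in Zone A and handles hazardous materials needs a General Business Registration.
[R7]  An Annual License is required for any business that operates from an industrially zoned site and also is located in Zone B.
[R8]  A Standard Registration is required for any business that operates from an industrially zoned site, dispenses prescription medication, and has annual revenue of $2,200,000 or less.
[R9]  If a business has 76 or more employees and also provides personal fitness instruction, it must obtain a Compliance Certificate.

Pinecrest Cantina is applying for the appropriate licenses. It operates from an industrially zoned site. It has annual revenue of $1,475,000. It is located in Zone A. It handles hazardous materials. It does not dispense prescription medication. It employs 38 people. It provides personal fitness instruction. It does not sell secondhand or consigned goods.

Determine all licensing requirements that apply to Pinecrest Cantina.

[R1] employees 38 > 26; revenue $1,475,000 ≤ $2,300,000; provides personal fitness instruction → Large Employer Registration required.
[R2] handles hazardous materials; revenue $1,475,000 ≤ $1,950,000 → Hazardous Materials Permit required.
[R3] is located in Zone A (not: is located in the designated historic district); operates from an industrially zoned site; handles hazardous materials → Municipal Registration not required.
[R4] provides personal fitness instruction; revenue $1,475,000 ≥ $700,000 → Annual Authorization required.
[R5] revenue $1,475,000 < $2,725,000; operates from an industrially zoned site; employees 38 < 57 → Commercial License not required.
[R6] is located in Zone A; handles hazardous materials → General Business Registration required.
[R7] operates from an industrially zoned site; is located in Zone A (not: is located in Zone B) → Annual License not required.
[R8] operates from an industrially zoned site; does not dispense prescription medication; revenue $1,475,000 ≤ $2,200,000 → Standard Registration not required.
[R9] employees 38 < 76; provides personal fitness instruction → Compliance Certificate not required.

Annual Authorization, General Business Registration, Hazardous Materials Permit, Large Employer Registration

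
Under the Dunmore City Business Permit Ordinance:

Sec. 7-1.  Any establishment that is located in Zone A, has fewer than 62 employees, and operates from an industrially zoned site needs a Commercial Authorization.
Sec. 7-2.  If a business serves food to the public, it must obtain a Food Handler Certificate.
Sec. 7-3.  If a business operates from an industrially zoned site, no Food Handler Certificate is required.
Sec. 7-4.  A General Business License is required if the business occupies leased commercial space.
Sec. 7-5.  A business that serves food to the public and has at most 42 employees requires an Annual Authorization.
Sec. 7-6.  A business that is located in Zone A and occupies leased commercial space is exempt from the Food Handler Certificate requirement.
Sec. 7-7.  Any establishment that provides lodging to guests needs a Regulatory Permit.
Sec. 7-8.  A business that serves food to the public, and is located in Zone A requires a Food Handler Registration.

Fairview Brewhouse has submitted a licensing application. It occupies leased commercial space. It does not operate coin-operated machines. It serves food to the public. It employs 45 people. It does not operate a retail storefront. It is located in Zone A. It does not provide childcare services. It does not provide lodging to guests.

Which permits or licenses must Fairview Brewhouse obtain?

Food Handler Registration, General Business License

Sec. 7-1. is located in Zone A; employees 45 < 62; occupies leased commercial space (not: operates from an industrially zoned site) → Commercial Authorization not required.
Sec. 7-2. serves food to the public → Food Handler Certificate required.
Sec. 7-3. occupies leased commercial space (not: operates from an industrially zoned site) → Food Handler Certificate exemption does not apply.
Sec. 7-4. occupies leased commercial space → General Business License required.
Sec. 7-5. serves food to the public; employees 45 > 42 → Annual Authorization not required.
Sec. 7-6. is located in Zone A; occupies leased commercial space → exempt from Food Handler Certificate.
Sec. 7-7. does not provide lodging to guests → Regulatory Permit not required.
Sec. 7-8. serves food to the public; is located in Zone A → Food Handler Registration required.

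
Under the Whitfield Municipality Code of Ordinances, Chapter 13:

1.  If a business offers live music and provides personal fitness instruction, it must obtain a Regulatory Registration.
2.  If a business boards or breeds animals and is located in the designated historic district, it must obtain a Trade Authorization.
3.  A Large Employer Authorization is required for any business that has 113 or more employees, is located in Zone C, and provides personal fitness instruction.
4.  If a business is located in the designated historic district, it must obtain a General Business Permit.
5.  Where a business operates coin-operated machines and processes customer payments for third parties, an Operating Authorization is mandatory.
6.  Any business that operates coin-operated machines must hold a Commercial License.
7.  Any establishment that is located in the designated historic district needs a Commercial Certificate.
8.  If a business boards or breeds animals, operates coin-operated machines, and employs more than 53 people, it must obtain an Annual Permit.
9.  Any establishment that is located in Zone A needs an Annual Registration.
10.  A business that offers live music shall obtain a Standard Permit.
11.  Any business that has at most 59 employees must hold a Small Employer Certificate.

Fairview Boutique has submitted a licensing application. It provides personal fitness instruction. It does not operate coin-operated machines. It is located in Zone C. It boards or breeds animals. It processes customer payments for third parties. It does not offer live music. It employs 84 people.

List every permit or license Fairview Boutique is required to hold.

None

1. does not offer live music; provides personal fitness instruction → Regulatory Registration not required.
2. boards or breeds animals; is located in Zone C (not: is located in the designated historic district) → Trade Authorization not required.
3. employees 84 < 113; is located in Zone C; provides personal fitness instruction → Large Employer Authorization not required.
4. is located in Zone C (not: is located in the designated historic district) → General Business Permit not required.
5. does not operate coin-operated machines; processes customer payments for third parties → Operating Authorization not required.
6. does not operate coin-operated machines → Commercial License not required.
7. is located in Zone C (not: is located in the designated historic district) → Commercial Certificate not required.
8. boards or breeds animals; does not operate coin-operated machines; employees 84 > 53 → Annual Permit not required.
9. is located in Zone C (not: is located in Zone A) → Annual Registration not required.
10. does not offer live music → Standard Permit not required.
11. employees 84 > 59 → Small Employer Certificate not required.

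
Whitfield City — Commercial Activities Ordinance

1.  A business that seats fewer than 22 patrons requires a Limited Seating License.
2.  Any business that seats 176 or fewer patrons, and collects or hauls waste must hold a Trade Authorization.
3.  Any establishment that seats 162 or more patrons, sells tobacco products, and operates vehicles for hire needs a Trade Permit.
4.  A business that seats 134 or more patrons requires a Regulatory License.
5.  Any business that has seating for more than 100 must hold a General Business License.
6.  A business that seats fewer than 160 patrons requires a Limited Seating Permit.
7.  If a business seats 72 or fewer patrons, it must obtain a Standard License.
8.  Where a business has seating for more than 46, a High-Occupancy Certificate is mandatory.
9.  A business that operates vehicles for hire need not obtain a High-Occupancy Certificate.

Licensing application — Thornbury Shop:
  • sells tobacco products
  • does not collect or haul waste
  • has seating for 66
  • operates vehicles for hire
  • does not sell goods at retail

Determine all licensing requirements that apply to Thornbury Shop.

Limited Seating Permit, Standard License

1. seating 66 ≥ 22 → Limited Seating License not required.
2. seating 66 ≤ 176; does not collect or haul waste → Trade Authorization not required.
3. seating 66 < 162; sells tobacco products; operates vehicles for hire → Trade Permit not required.
4. seating 66 < 134 → Regulatory License not required.
5. seating 66 ≤ 100 → General Business License not required.
6. seating 66 < 160 → Limited Seating Permit required.
7. seating 66 ≤ 72 → Standard License required.
8. seating 66 > 46 → High-Occupancy Certificate required.
9. operates vehicles for hire → exempt from High-Occupancy Certificate.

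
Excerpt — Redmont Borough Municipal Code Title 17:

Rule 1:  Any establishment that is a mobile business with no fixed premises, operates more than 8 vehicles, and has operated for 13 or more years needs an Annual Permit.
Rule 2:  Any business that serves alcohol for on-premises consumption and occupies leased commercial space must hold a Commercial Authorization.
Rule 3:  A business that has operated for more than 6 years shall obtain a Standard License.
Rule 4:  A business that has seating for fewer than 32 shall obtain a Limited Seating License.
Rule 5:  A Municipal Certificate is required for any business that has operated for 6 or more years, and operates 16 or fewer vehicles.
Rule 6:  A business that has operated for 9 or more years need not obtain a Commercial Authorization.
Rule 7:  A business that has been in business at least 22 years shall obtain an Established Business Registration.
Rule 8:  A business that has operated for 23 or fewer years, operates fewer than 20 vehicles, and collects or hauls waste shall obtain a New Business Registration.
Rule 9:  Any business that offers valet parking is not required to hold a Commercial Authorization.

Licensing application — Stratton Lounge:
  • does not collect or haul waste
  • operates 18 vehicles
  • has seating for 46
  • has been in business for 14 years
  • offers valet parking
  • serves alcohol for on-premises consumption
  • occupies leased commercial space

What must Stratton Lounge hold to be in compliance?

Rule 1: occupies leased commercial space (not: is a mobile business with no fixed premises); vehicles 18 > 8; years in business 14 ≥ 13 → Annual Permit not required.
Rule 2: serves alcohol for on-premises consumption; occupies leased commercial space → Commercial Authorization required.
Rule 3: years in business 14 > 6 → Standard License required.
Rule 4: seating 46 ≥ 32 → Limited Seating License not required.
Rule 5: years in business 14 ≥ 6; vehicles 18 > 16 → Municipal Certificate not required.
Rule 6: years in business 14 ≥ 9 → exempt from Commercial Authorization.
Rule 7: years in business 14 < 22 → Established Business Registration not required.
Rule 8: years in business 14 ≤ 23; vehicles 18 < 20; does not collect or haul waste → New Business Registration not required.
Rule 9: offers valet parking → exempt from Commercial Authorization.

Standard License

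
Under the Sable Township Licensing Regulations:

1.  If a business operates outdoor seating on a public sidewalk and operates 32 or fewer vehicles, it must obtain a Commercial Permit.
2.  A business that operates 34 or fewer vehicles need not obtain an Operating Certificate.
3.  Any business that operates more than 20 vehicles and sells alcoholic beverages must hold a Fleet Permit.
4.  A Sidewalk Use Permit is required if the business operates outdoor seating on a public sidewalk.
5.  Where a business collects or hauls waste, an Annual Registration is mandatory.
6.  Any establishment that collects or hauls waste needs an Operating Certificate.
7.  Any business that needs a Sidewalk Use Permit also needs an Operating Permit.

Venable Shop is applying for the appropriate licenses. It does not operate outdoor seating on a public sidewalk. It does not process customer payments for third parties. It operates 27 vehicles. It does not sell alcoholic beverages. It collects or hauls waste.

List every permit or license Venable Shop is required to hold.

1. does not operate outdoor seating on a public sidewalk; vehicles 27 ≤ 32 → Commercial Permit not required.
2. vehicles 27 ≤ 34 → exempt from Operating Certificate.
3. vehicles 27 > 20; does not sell alcoholic beverages → Fleet Permit not required.
4. does not operate outdoor seating on a public sidewalk → Sidewalk Use Permit not required.
5. collects or hauls waste → Annual Registration required.
6. collects or hauls waste → Operating Certificate required.
7. Sidewalk Use Permit is not required → no effect.

Annual Registration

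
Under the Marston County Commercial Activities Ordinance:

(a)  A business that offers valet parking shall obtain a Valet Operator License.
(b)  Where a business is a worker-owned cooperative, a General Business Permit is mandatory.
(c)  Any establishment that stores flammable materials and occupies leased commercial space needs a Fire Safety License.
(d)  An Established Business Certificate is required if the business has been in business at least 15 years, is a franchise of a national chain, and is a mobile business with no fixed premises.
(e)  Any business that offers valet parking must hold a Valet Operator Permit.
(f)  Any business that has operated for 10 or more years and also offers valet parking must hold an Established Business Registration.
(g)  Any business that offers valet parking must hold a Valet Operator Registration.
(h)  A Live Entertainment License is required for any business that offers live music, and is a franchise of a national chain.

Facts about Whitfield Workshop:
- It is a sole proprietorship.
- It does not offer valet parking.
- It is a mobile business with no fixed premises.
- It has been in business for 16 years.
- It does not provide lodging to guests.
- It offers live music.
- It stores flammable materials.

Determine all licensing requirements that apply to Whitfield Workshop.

None

(a) does not offer valet parking → Valet Operator License not required.
(b) is a sole proprietorship (not: is a worker-owned cooperative) → General Business Permit not required.
(c) stores flammable materials; is a mobile business with no fixed premises (not: occupies leased commercial space) → Fire Safety License not required.
(d) years in business 16 ≥ 15; is a sole proprietorship (not: is a franchise of a national chain); is a mobile business with no fixed premises → Established Business Certificate not required.
(e) does not offer valet parking → Valet Operator Permit not required.
(f) years in business 16 ≥ 10; does not offer valet parking → Established Business Registration not required.
(g) does not offer valet parking → Valet Operator Registration not required.
(h) offers live music; is a sole proprietorship (not: is a franchise of a national chain) → Live Entertainment License not required.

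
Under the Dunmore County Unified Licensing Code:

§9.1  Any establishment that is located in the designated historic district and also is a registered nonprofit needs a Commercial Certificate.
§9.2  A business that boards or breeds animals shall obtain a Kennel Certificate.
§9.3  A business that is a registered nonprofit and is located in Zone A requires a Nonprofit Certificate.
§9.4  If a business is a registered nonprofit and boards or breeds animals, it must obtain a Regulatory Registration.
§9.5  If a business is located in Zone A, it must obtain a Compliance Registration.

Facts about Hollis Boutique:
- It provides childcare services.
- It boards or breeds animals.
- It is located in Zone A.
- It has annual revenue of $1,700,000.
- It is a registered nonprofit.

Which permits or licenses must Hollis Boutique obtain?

Compliance Registration, Kennel Certificate, Nonprofit Certificate, Regulatory Registration

§9.1 is located in Zone A (not: is located in the designated historic district); is a registered nonprofit → Commercial Certificate not required.
§9.2 boards or breeds animals → Kennel Certificate required.
§9.3 is a registered nonprofit; is located in Zone A → Nonprofit Certificate required.
§9.4 is a registered nonprofit; boards or breeds animals → Regulatory Registration required.
§9.5 is located in Zone A → Compliance Registration required.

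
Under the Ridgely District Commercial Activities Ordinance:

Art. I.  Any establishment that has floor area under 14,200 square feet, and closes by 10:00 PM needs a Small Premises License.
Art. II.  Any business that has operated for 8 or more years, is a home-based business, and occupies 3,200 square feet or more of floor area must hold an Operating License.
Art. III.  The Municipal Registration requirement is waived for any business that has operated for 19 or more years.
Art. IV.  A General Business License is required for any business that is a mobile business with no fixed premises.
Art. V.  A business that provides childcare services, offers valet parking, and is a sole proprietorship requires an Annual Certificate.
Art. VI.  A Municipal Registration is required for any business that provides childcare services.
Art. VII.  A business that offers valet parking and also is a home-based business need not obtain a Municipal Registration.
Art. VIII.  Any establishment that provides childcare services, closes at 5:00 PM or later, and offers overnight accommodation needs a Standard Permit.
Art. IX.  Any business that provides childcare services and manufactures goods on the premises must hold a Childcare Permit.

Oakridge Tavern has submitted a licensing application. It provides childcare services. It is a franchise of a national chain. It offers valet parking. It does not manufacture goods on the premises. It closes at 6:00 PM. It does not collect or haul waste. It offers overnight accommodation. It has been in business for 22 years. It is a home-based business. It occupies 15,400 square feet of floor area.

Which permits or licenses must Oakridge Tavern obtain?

Operating License, Standard Permit

Art. I. floor area 15,400 square feet ≥ 14,200 square feet; closes 6:00 PM, at/before 10:00 PM → Small Premises License not required.
Art. II. years in business 22 ≥ 8; is a home-based business; floor area 15,400 square feet ≥ 3,200 square feet → Operating License required.
Art. III. years in business 22 ≥ 19 → exempt from Municipal Registration.
Art. IV. is a home-based business (not: is a mobile business with no fixed premises) → General Business License not required.
Art. V. provides childcare services; offers valet parking; is a franchise of a national chain (not: is a sole proprietorship) → Annual Certificate not required.
Art. VI. provides childcare services → Municipal Registration required.
Art. VII. offers valet parking; is a home-based business → exempt from Municipal Registration.
Art. VIII. provides childcare services; closes 6:00 PM, after 5:00 PM; offers overnight accommodation → Standard Permit required.
Art. IX. provides childcare services; does not manufacture goods on the premises → Childcare Permit not required.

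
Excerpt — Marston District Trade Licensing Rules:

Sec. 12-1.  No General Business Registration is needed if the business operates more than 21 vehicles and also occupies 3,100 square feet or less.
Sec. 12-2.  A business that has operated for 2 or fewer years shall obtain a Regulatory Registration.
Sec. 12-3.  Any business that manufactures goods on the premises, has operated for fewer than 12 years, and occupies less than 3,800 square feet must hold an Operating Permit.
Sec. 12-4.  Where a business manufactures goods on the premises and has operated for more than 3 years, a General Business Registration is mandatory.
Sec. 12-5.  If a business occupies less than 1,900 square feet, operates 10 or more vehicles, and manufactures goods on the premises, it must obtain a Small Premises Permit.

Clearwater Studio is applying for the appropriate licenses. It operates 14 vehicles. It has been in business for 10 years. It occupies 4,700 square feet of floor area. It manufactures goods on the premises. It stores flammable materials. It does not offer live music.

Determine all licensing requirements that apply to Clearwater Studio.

Sec. 12-1. vehicles 14 ≤ 21; floor area 4,700 square feet > 3,100 square feet → General Business Registration exemption does not apply.
Sec. 12-2. years in business 10 > 2 → Regulatory Registration not required.
Sec. 12-3. manufactures goods on the premises; years in business 10 < 12; floor area 4,700 square feet ≥ 3,800 square feet → Operating Permit not required.
Sec. 12-4. manufactures goods on the premises; years in business 10 > 3 → General Business Registration required.
Sec. 12-5. floor area 4,700 square feet ≥ 1,900 square feet; vehicles 14 ≥ 10; manufactures goods on the premises → Small Premises Permit not required.

General Business Registration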